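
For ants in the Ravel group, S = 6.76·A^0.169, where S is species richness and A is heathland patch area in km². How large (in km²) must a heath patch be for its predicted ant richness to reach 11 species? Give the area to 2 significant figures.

11 = 6.76 × A^0.169  ⇒  A^0.169 = 11/6.76 = 1.627
ln A = ln(1.627) / 0.169 = 0.4869 / 0.169 = 2.8809
A = e^2.8809 ≈ 17.83 km²

18 km²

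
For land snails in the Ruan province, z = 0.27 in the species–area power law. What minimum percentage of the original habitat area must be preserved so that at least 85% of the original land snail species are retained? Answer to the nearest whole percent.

55%

Need (A_new/A_old)^0.27 = 0.85, so A_new/A_old = 0.85^(1/0.27) = 0.85^3.704
ln(A_new/A_old) = ln 0.85 / 0.27 = -0.1625 / 0.27 = -0.6019
A_new/A_old = e^-0.6019 ≈ 0.5478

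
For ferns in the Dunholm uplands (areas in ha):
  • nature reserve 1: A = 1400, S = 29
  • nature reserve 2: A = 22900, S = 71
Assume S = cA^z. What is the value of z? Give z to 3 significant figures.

0.320

Taking logs: ln S = ln c + z ln A, so z = (ln S₂ − ln S₁)/(ln A₂ − ln A₁).
z = ln(71/29) / ln(22900/1400) = ln(2.448) / ln(16.36) = 0.8954 / 2.7947 = 0.3204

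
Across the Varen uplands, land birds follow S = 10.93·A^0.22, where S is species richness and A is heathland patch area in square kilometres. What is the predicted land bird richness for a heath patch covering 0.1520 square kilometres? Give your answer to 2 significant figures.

S = 10.93 × 0.152^0.22 = 10.93 × 0.6607 ≈ 7.221

7.2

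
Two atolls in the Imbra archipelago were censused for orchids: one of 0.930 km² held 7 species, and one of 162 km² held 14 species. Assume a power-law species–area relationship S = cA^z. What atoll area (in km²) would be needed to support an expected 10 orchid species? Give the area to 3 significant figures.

z = ln(14/7) / ln(162/0.93) = 0.6931 / 5.1602 = 0.1343
c = 7 / 0.93^0.1343 = 7 / 0.9903 = 7.069
A = (10/7.069)^(1/0.1343) ⇒ ln A = ln(1.415)/0.1343 = 2.5827
A = e^2.5827 ≈ 13.23 km²

13.2 km²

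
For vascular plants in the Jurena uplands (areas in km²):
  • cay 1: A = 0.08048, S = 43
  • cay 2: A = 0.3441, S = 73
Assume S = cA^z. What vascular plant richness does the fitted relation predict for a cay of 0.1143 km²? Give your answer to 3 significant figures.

z = ln(73/43) / ln(0.3441/0.08048) = 0.5293 / 1.4529 = 0.3643
c = 43 / 0.08048^0.3643 = 43 / 0.3994 = 107.7
S₃ = 107.7 × 0.1143^0.3643 = 107.7 × 0.4538 ≈ 48.86

48.9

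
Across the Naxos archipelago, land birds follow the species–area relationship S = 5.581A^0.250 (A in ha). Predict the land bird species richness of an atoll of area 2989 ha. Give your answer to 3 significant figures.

S = 5.581 × 2989^0.25
ln S = ln 5.581 + 0.25 × ln 2989 = 1.7194 + 0.25 × 8.0027 = 3.7200
S = e^3.7200 ≈ 41.27

41.3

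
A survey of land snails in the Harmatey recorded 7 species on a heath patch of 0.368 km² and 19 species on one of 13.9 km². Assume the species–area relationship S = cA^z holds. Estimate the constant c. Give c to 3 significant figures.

9.21

z = ln(S₂/S₁) / ln(A₂/A₁) = ln(19/7) / ln(13.9/0.368) = 0.9985 / 3.6316 = 0.2750
c = S₁ / A₁^z = 7 / 0.368^0.2750 = 7 / 0.7597 = 9.215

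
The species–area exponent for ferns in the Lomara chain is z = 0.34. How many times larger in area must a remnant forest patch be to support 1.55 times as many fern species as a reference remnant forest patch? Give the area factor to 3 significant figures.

3.63

(A₂/A₁)^0.34 = 1.55, so A₂/A₁ = 1.55^(1/0.34) = 1.55^2.941
ln(A₂/A₁) = ln 1.55 / 0.34 = 0.4383 / 0.34 = 1.2890
A₂/A₁ = e^1.2890 ≈ 3.629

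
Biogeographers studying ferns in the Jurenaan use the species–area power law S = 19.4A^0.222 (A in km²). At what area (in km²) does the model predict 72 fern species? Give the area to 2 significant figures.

370 km²

72 = 19.4 × A^0.222  ⇒  A^0.222 = 72/19.4 = 3.711
ln A = ln(3.711) / 0.222 = 1.3114 / 0.222 = 5.9072
A = e^5.9072 ≈ 367.7 km²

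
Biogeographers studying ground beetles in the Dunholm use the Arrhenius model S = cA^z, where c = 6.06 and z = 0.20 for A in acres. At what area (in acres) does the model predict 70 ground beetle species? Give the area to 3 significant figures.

206000 acres

70 = 6.06 × A^0.2  ⇒  A^0.2 = 70/6.06 = 11.55
ln A = ln(11.55) / 0.2 = 2.4468 / 0.2 = 12.2339
A = e^12.2339 ≈ 205649 acres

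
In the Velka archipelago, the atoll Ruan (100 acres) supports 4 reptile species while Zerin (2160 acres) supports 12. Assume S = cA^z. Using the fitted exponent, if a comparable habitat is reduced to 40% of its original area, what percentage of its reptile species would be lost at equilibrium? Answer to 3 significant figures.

27.9%

z = ln(12/4) / ln(2160/100) = 1.0986 / 3.0727 = 0.3575
S_new/S_old = (A_new/A_old)^z = 0.4^0.3575 = exp(0.3575 × -0.9163) = 0.7206
Fraction lost = 1 − 0.7206 = 0.2794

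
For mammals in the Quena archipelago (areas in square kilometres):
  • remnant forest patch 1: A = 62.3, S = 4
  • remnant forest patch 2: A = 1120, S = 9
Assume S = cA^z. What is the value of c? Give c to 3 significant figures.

z = ln(S₂/S₁) / ln(A₂/A₁) = ln(9/4) / ln(1120/62.3) = 0.8109 / 2.8891 = 0.2807
c = S₁ / A₁^z = 4 / 62.3^0.2807 = 4 / 3.189 = 1.254

1.25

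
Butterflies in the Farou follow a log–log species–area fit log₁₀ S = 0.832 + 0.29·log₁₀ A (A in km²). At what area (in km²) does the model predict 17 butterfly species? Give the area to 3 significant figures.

17 = 6.792 × A^0.29  ⇒  A^0.29 = 17/6.792 = 2.503
ln A = ln(2.503) / 0.29 = 0.9175 / 0.29 = 3.1637
A = e^3.1637 ≈ 23.66 km²

23.7 km²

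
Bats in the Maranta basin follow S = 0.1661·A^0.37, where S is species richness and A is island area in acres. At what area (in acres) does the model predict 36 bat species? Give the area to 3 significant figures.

2060000 acres

36 = 0.1661 × A^0.37  ⇒  A^0.37 = 36/0.1661 = 216.7
ln A = ln(216.7) / 0.37 = 5.3787 / 0.37 = 14.5370
A = e^14.5370 ≈ 2057463 acres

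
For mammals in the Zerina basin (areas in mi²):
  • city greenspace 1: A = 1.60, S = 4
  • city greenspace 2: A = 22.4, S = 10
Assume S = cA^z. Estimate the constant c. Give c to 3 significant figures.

z = ln(S₂/S₁) / ln(A₂/A₁) = ln(10/4) / ln(22.4/1.6) = 0.9163 / 2.6391 = 0.3472
c = S₁ / A₁^z = 4 / 1.6^0.3472 = 4 / 1.177 = 3.398

3.40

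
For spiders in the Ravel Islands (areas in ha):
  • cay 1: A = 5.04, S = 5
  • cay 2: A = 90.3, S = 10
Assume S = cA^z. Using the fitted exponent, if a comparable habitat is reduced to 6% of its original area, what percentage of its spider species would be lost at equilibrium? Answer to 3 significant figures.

z = ln(10/5) / ln(90.3/5.04) = 0.6931 / 2.8857 = 0.2402
S_new/S_old = (A_new/A_old)^z = 0.06^0.2402 = exp(0.2402 × -2.8134) = 0.5088
Fraction lost = 1 − 0.5088 = 0.4912

49.1%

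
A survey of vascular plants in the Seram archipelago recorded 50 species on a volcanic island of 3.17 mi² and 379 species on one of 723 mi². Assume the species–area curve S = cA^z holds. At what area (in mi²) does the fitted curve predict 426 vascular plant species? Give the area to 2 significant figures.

z = ln(379/50) / ln(723/3.17) = 2.0255 / 5.4297 = 0.3730
c = 50 / 3.17^0.3730 = 50 / 1.538 = 32.51
A = (426/32.51)^(1/0.3730) ⇒ ln A = ln(13.1)/0.3730 = 6.8968
A = e^6.8968 ≈ 989.1 mi²

990 mi²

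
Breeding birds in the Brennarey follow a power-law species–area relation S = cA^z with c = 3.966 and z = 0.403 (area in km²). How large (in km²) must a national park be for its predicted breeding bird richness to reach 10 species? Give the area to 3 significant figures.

10 = 3.966 × A^0.403  ⇒  A^0.403 = 10/3.966 = 2.521
ln A = ln(2.521) / 0.403 = 0.9248 / 0.403 = 2.2949
A = e^2.2949 ≈ 9.923 km²

9.92 km²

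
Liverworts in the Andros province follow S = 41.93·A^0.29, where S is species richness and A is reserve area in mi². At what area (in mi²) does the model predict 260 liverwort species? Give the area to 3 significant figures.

540 mi²

260 = 41.93 × A^0.29  ⇒  A^0.29 = 260/41.93 = 6.201
ln A = ln(6.201) / 0.29 = 1.8247 / 0.29 = 6.2920
A = e^6.2920 ≈ 540.2 mi²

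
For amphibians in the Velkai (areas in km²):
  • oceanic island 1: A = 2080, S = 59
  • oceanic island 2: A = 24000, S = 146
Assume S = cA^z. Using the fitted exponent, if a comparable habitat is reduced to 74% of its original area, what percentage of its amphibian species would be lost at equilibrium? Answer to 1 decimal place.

10.6%

z = ln(146/59) / ln(24000/2080) = 0.9061 / 2.4457 = 0.3705
S_new/S_old = (A_new/A_old)^z = 0.74^0.3705 = exp(0.3705 × -0.3011) = 0.8944
Fraction lost = 1 − 0.8944 = 0.1056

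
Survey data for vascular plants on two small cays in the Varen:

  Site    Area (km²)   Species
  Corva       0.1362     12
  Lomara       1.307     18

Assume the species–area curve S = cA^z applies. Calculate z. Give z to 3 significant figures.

0.179

Taking logs: ln S = ln c + z ln A, so z = (ln S₂ − ln S₁)/(ln A₂ − ln A₁).
z = ln(18/12) / ln(1.307/0.1362) = ln(1.5) / ln(9.596) = 0.4055 / 2.2614 = 0.1793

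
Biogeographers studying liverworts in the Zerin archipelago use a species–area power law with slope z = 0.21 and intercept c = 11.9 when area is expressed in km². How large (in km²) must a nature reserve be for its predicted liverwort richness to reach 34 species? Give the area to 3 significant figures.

34 = 11.9 × A^0.21  ⇒  A^0.21 = 34/11.9 = 2.857
ln A = ln(2.857) / 0.21 = 1.0498 / 0.21 = 4.9992
A = e^4.9992 ≈ 148.3 km²

148 km²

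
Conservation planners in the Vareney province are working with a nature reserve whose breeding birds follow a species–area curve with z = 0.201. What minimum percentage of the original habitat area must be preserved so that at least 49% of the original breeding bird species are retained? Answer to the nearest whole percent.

Need (A_new/A_old)^0.201 = 0.49, so A_new/A_old = 0.49^(1/0.201) = 0.49^4.975
ln(A_new/A_old) = ln 0.49 / 0.201 = -0.7133 / 0.201 = -3.5490
A_new/A_old = e^-3.5490 ≈ 0.02875

3%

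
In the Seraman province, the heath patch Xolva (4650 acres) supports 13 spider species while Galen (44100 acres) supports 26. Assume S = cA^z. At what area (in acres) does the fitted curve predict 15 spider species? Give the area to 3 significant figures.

z = ln(26/13) / ln(44100/4650) = 0.6931 / 2.2496 = 0.3081
c = 13 / 4650^0.3081 = 13 / 13.49 = 0.9637
A = (15/0.9637)^(1/0.3081) ⇒ ln A = ln(15.57)/0.3081 = 8.9091
A = e^8.9091 ≈ 7399 acres

7400 acres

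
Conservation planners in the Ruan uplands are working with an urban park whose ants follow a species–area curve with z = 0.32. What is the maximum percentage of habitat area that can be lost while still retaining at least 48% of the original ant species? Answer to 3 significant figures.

Need (A_new/A_old)^0.32 = 0.48, so A_new/A_old = 0.48^(1/0.32) = 0.48^3.125
ln(A_new/A_old) = ln 0.48 / 0.32 = -0.7340 / 0.32 = -2.2937
A_new/A_old = e^-2.2937 ≈ 0.1009
Fraction that can be lost = 1 − 0.1009 = 0.8991

89.9%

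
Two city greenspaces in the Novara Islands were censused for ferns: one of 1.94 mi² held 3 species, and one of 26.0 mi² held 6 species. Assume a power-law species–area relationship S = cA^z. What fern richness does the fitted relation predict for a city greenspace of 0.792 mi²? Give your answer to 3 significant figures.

2.36

z = ln(6/3) / ln(26/1.94) = 0.6931 / 2.5954 = 0.2671
c = 3 / 1.94^0.2671 = 3 / 1.194 = 2.513
S₃ = 2.513 × 0.792^0.2671 = 2.513 × 0.9396 ≈ 2.362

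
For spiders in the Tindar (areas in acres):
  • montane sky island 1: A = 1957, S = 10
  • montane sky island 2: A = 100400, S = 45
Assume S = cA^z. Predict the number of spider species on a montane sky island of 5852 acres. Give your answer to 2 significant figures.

z = ln(45/10) / ln(100400/1957) = 1.5041 / 3.9377 = 0.3820
c = 10 / 1957^0.3820 = 10 / 18.08 = 0.553
S₃ = 0.553 × 5852^0.3820 = 0.553 × 27.48 ≈ 15.2

15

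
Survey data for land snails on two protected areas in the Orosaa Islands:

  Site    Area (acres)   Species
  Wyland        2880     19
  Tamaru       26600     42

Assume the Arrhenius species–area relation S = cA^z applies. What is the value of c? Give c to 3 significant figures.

z = ln(S₂/S₁) / ln(A₂/A₁) = ln(42/19) / ln(26600/2880) = 0.7932 / 2.2231 = 0.3568
c = S₁ / A₁^z = 19 / 2880^0.3568 = 19 / 17.15 = 1.108

1.11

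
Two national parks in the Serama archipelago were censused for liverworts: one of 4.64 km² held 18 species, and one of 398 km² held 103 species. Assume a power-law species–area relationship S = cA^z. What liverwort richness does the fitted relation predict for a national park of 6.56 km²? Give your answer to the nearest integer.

21

z = ln(103/18) / ln(398/4.64) = 1.7444 / 4.4517 = 0.3918
c = 18 / 4.64^0.3918 = 18 / 1.825 = 9.865
S₃ = 9.865 × 6.56^0.3918 = 9.865 × 2.09 ≈ 20.62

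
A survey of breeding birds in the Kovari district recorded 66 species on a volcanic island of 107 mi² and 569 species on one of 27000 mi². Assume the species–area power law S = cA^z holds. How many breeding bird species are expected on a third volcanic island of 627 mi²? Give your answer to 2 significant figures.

130

z = ln(569/66) / ln(27000/107) = 2.1542 / 5.5308 = 0.3895
c = 66 / 107^0.3895 = 66 / 6.172 = 10.69
S₃ = 10.69 × 627^0.3895 = 10.69 × 12.29 ≈ 131.4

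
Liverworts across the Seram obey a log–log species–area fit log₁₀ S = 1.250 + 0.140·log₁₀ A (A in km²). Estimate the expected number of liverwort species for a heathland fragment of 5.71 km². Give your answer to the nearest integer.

23

S = 17.78 × 5.71^0.14 = 17.78 × 1.276 ≈ 22.69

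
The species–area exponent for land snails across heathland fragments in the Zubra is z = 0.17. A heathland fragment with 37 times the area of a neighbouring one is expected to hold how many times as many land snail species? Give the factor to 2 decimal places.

S₂/S₁ = (A₂/A₁)^z = 37^0.17
ln(S₂/S₁) = 0.17 × ln 37 = 0.17 × 3.6109 = 0.6139
S₂/S₁ = e^0.6139 ≈ 1.848

1.85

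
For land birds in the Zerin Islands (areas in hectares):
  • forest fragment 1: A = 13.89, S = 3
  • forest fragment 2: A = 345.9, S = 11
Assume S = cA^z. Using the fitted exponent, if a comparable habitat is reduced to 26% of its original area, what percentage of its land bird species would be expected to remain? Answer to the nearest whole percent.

58%

z = ln(11/3) / ln(345.9/13.89) = 1.2993 / 3.2150 = 0.4041
S_new/S_old = (A_new/A_old)^z = 0.26^0.4041 = exp(0.4041 × -1.3471) = 0.5802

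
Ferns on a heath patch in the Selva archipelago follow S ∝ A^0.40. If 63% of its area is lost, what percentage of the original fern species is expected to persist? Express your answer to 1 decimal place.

67.2%

S_new/S_old = (A_new/A_old)^z = 0.37^0.4
= exp(0.4 × ln 0.37) = exp(0.4 × -0.9943) = exp(-0.3977) ≈ 0.6719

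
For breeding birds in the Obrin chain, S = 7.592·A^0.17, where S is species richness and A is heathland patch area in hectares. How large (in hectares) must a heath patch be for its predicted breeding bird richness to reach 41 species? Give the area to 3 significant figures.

20300 hectares

41 = 7.592 × A^0.17  ⇒  A^0.17 = 41/7.592 = 5.4
ln A = ln(5.4) / 0.17 = 1.6865 / 0.17 = 9.9205
A = e^9.9205 ≈ 20342 hectares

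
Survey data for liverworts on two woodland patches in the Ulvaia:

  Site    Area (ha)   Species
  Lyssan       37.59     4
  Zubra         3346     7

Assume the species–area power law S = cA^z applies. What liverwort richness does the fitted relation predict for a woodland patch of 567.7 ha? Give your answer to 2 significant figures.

5.6

z = ln(7/4) / ln(3346/37.59) = 0.5596 / 4.4888 = 0.1247
c = 4 / 37.59^0.1247 = 4 / 1.572 = 2.545
S₃ = 2.545 × 567.7^0.1247 = 2.545 × 2.205 ≈ 5.611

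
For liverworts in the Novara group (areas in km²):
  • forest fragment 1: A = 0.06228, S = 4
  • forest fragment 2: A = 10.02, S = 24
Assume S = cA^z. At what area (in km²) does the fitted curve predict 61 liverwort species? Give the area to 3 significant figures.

z = ln(24/4) / ln(10.02/0.06228) = 1.7918 / 5.0807 = 0.3527
c = 4 / 0.06228^0.3527 = 4 / 0.3757 = 10.65
A = (61/10.65)^(1/0.3527) ⇒ ln A = ln(5.729)/0.3527 = 4.9497
A = e^4.9497 ≈ 141.1 km²

141 km²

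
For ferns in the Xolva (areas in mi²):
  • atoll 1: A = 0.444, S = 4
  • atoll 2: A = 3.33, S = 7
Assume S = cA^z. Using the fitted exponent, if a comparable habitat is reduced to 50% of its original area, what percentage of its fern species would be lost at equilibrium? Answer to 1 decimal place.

17.5%

z = ln(7/4) / ln(3.33/0.444) = 0.5596 / 2.0149 = 0.2777
S_new/S_old = (A_new/A_old)^z = 0.5^0.2777 = exp(0.2777 × -0.6931) = 0.8249
Fraction lost = 1 − 0.8249 = 0.1751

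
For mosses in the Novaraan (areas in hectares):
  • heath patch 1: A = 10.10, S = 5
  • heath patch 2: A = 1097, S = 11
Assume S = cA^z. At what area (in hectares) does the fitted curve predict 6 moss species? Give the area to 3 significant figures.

29.9 hectares

z = ln(11/5) / ln(1097/10.1) = 0.7885 / 4.6878 = 0.1682
c = 5 / 10.1^0.1682 = 5 / 1.475 = 3.389
A = (6/3.389)^(1/0.1682) ⇒ ln A = ln(1.771)/0.1682 = 3.3965
A = e^3.3965 ≈ 29.86 hectares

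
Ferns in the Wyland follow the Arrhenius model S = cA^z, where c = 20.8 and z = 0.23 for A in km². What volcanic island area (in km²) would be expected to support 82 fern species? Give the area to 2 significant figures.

82 = 20.8 × A^0.23  ⇒  A^0.23 = 82/20.8 = 3.942
ln A = ln(3.942) / 0.23 = 1.3718 / 0.23 = 5.9642
A = e^5.9642 ≈ 389.2 km²

390 km²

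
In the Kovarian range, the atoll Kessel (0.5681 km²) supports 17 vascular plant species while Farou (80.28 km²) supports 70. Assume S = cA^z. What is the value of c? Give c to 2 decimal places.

19.98

z = ln(S₂/S₁) / ln(A₂/A₁) = ln(70/17) / ln(80.28/0.5681) = 1.4153 / 4.9510 = 0.2859
c = S₁ / A₁^z = 17 / 0.5681^0.2859 = 17 / 0.8507 = 19.98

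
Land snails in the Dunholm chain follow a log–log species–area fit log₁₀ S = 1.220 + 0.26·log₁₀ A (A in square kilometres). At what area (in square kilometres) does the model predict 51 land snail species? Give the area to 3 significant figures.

75.0 square kilometres

51 = 16.6 × A^0.26  ⇒  A^0.26 = 51/16.6 = 3.073
ln A = ln(3.073) / 0.26 = 1.1227 / 0.26 = 4.3180
A = e^4.3180 ≈ 75.04 square kilometres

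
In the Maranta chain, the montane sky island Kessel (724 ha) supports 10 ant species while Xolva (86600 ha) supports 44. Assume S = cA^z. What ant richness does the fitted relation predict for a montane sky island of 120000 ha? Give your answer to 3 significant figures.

48.7

z = ln(44/10) / ln(86600/724) = 1.4816 / 4.7843 = 0.3097
c = 10 / 724^0.3097 = 10 / 7.684 = 1.301
S₃ = 1.301 × 120000^0.3097 = 1.301 × 37.41 ≈ 48.68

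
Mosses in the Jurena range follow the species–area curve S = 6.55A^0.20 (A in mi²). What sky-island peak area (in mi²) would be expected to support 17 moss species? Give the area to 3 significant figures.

17 = 6.55 × A^0.2  ⇒  A^0.2 = 17/6.55 = 2.595
ln A = ln(2.595) / 0.2 = 0.9537 / 0.2 = 4.7687
A = e^4.7687 ≈ 117.8 mi²

118 mi²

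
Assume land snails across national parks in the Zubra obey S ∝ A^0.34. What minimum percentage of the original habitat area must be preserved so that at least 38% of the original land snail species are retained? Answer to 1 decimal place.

5.8%

Need (A_new/A_old)^0.34 = 0.38, so A_new/A_old = 0.38^(1/0.34) = 0.38^2.941
ln(A_new/A_old) = ln 0.38 / 0.34 = -0.9676 / 0.34 = -2.8458
A_new/A_old = e^-2.8458 ≈ 0.05809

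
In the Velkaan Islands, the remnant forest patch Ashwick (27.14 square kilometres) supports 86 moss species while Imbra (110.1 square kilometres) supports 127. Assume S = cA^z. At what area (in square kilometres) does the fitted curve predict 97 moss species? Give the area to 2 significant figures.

42 square kilometres

z = ln(127/86) / ln(110.1/27.14) = 0.3898 / 1.4004 = 0.2784
c = 86 / 27.14^0.2784 = 86 / 2.507 = 34.31
A = (97/34.31)^(1/0.2784) ⇒ ln A = ln(2.827)/0.2784 = 3.7334
A = e^3.7334 ≈ 41.82 square kilometres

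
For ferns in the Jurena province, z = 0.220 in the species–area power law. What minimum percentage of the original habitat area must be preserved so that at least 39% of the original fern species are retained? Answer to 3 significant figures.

1.38%

Need (A_new/A_old)^0.22 = 0.39, so A_new/A_old = 0.39^(1/0.22) = 0.39^4.545
ln(A_new/A_old) = ln 0.39 / 0.22 = -0.9416 / 0.22 = -4.2800
A_new/A_old = e^-4.2800 ≈ 0.01384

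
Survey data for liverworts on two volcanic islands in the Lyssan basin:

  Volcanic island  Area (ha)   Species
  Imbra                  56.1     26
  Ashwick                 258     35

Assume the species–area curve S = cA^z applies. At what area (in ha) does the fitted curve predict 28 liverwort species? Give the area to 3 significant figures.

82.1 ha

z = ln(35/26) / ln(258/56.1) = 0.2973 / 1.5258 = 0.1948
c = 26 / 56.1^0.1948 = 26 / 2.191 = 11.86
A = (28/11.86)^(1/0.1948) ⇒ ln A = ln(2.36)/0.1948 = 4.4075
A = e^4.4075 ≈ 82.07 ha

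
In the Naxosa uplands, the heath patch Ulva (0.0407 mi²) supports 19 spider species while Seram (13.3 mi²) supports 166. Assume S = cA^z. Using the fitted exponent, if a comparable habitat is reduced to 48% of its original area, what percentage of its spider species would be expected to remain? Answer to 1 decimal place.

76.0%

z = ln(166/19) / ln(13.3/0.0407) = 2.1675 / 5.7893 = 0.3744
S_new/S_old = (A_new/A_old)^z = 0.48^0.3744 = exp(0.3744 × -0.7340) = 0.7597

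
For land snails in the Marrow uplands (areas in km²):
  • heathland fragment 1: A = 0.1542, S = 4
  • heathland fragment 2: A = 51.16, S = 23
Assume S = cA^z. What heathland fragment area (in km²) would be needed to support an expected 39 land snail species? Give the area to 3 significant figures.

z = ln(23/4) / ln(51.16/0.1542) = 1.7492 / 5.8045 = 0.3014
c = 4 / 0.1542^0.3014 = 4 / 0.5693 = 7.026
A = (39/7.026)^(1/0.3014) ⇒ ln A = ln(5.55)/0.3014 = 5.6873
A = e^5.6873 ≈ 295.1 km²

295 km²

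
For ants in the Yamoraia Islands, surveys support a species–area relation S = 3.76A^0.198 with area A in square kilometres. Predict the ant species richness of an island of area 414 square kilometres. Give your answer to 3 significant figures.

S = 3.76 × 414^0.198 = 3.76 × 3.297 ≈ 12.4

12.4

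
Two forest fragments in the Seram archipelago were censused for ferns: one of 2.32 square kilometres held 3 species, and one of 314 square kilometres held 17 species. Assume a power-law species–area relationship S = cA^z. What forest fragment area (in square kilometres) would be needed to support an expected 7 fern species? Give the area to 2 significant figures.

26 square kilometres

z = ln(17/3) / ln(314/2.32) = 1.7346 / 4.9078 = 0.3534
c = 3 / 2.32^0.3534 = 3 / 1.346 = 2.228
A = (7/2.228)^(1/0.3534) ⇒ ln A = ln(3.142)/0.3534 = 3.2389
A = e^3.2389 ≈ 25.51 square kilometres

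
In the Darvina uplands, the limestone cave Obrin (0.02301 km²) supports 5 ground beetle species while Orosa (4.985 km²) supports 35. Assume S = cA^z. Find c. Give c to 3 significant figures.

z = ln(S₂/S₁) / ln(A₂/A₁) = ln(35/5) / ln(4.985/0.02301) = 1.9459 / 5.3783 = 0.3618
c = S₁ / A₁^z = 5 / 0.02301^0.3618 = 5 / 0.2555 = 19.57

19.6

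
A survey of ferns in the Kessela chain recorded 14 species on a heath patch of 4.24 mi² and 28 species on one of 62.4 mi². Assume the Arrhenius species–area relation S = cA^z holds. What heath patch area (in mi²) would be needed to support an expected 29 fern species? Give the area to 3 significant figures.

71.5 mi²

z = ln(28/14) / ln(62.4/4.24) = 0.6931 / 2.6890 = 0.2578
c = 14 / 4.24^0.2578 = 14 / 1.451 = 9.647
A = (29/9.647)^(1/0.2578) ⇒ ln A = ln(3.006)/0.2578 = 4.2697
A = e^4.2697 ≈ 71.5 mi²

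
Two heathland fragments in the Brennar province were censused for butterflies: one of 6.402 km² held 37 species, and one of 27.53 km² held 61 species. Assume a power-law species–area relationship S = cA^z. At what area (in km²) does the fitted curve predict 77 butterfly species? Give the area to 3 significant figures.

54.3 km²

z = ln(61/37) / ln(27.53/6.402) = 0.5000 / 1.4587 = 0.3427
c = 37 / 6.402^0.3427 = 37 / 1.89 = 19.58
A = (77/19.58)^(1/0.3427) ⇒ ln A = ln(3.932)/0.3427 = 3.9949
A = e^3.9949 ≈ 54.32 km²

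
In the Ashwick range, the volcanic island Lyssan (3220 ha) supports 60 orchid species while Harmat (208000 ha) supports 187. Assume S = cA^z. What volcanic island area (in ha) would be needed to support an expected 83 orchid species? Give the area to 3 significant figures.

z = ln(187/60) / ln(208000/3220) = 1.1368 / 4.1682 = 0.2727
c = 60 / 3220^0.2727 = 60 / 9.051 = 6.629
A = (83/6.629)^(1/0.2727) ⇒ ln A = ln(12.52)/0.2727 = 9.2670
A = e^9.2670 ≈ 10583 ha

10600 ha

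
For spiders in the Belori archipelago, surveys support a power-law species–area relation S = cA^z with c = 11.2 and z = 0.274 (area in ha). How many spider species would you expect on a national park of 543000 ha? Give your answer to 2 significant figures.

S = 11.2 × 543000^0.274
ln S = ln 11.2 + 0.274 × ln 543000 = 2.4159 + 0.274 × 13.2049 = 6.0340
S = e^6.0340 ≈ 417.4

420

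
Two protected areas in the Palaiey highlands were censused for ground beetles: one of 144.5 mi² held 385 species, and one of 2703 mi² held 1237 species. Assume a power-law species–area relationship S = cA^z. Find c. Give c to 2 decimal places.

z = ln(S₂/S₁) / ln(A₂/A₁) = ln(1237/385) / ln(2703/144.5) = 1.1672 / 2.9288 = 0.3985
c = S₁ / A₁^z = 385 / 144.5^0.3985 = 385 / 7.257 = 53.05

53.05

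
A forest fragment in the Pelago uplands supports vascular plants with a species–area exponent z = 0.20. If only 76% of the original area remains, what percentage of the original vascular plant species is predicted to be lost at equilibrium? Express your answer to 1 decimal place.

S_new/S_old = (A_new/A_old)^z = 0.76^0.2
= exp(0.2 × ln 0.76) = exp(0.2 × -0.2744) = exp(-0.0549) ≈ 0.9466
Fraction lost = 1 − 0.9466 = 0.05341

5.3%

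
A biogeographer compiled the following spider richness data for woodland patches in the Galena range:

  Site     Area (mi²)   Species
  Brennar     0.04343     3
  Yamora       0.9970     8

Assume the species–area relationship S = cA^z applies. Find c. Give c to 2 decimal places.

z = ln(S₂/S₁) / ln(A₂/A₁) = ln(8/3) / ln(0.997/0.04343) = 0.9808 / 3.1336 = 0.3130
c = S₁ / A₁^z = 3 / 0.04343^0.3130 = 3 / 0.3746 = 8.008

8.01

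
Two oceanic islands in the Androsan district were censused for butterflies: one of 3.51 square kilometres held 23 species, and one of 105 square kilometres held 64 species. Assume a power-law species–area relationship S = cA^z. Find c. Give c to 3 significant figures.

z = ln(S₂/S₁) / ln(A₂/A₁) = ln(64/23) / ln(105/3.51) = 1.0234 / 3.3983 = 0.3011
c = S₁ / A₁^z = 23 / 3.51^0.3011 = 23 / 1.46 = 15.76

15.8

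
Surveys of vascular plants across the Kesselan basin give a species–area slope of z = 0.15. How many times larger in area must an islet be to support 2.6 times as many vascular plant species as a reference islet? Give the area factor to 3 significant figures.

(A₂/A₁)^0.15 = 2.6, so A₂/A₁ = 2.6^(1/0.15) = 2.6^6.667
ln(A₂/A₁) = ln 2.6 / 0.15 = 0.9555 / 0.15 = 6.3701
A₂/A₁ = e^6.3701 ≈ 584.1

584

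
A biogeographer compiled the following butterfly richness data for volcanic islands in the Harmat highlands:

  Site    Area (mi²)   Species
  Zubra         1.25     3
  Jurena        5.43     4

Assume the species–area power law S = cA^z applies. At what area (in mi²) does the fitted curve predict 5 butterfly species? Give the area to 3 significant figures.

z = ln(4/3) / ln(5.43/1.25) = 0.2877 / 1.4688 = 0.1959
c = 3 / 1.25^0.1959 = 3 / 1.045 = 2.872
A = (5/2.872)^(1/0.1959) ⇒ ln A = ln(1.741)/0.1959 = 2.8312
A = e^2.8312 ≈ 16.97 mi²

17.0 mi²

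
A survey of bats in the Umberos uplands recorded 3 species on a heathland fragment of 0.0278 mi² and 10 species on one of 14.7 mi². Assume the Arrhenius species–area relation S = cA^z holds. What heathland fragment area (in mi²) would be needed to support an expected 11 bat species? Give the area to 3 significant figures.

z = ln(10/3) / ln(14.7/0.0278) = 1.2040 / 6.2706 = 0.1920
c = 3 / 0.0278^0.1920 = 3 / 0.5026 = 5.969
A = (11/5.969)^(1/0.1920) ⇒ ln A = ln(1.843)/0.1920 = 3.1842
A = e^3.1842 ≈ 24.15 mi²

24.1 mi²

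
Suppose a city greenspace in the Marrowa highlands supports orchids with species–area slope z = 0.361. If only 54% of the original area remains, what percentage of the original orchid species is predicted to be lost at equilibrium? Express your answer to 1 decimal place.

19.9%

S_new/S_old = (A_new/A_old)^z = 0.54^0.361
= exp(0.361 × ln 0.54) = exp(0.361 × -0.6162) = exp(-0.2224) ≈ 0.8006
Fraction lost = 1 − 0.8006 = 0.1994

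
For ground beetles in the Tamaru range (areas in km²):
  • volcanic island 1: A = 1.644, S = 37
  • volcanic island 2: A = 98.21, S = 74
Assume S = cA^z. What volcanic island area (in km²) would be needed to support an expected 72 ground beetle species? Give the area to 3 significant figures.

83.5 km²

z = ln(74/37) / ln(98.21/1.644) = 0.6931 / 4.0900 = 0.1695
c = 37 / 1.644^0.1695 = 37 / 1.088 = 34.01
A = (72/34.01)^(1/0.1695) ⇒ ln A = ln(2.117)/0.1695 = 4.4254
A = e^4.4254 ≈ 83.55 km²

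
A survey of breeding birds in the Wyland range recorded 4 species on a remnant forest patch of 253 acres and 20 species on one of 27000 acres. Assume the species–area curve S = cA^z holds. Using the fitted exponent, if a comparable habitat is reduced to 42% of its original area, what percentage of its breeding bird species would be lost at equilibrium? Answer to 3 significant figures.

25.8%

z = ln(20/4) / ln(27000/253) = 1.6094 / 4.6702 = 0.3446
S_new/S_old = (A_new/A_old)^z = 0.42^0.3446 = exp(0.3446 × -0.8675) = 0.7416
Fraction lost = 1 − 0.7416 = 0.2584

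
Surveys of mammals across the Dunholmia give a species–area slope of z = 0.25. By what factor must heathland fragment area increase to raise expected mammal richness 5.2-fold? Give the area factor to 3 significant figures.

731

(A₂/A₁)^0.25 = 5.2, so A₂/A₁ = 5.2^(1/0.25) = 5.2^4
ln(A₂/A₁) = ln 5.2 / 0.25 = 1.6487 / 0.25 = 6.5946
A₂/A₁ = e^6.5946 ≈ 731.2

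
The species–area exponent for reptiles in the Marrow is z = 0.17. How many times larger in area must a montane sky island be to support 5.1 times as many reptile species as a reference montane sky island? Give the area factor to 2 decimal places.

(A₂/A₁)^0.17 = 5.1, so A₂/A₁ = 5.1^(1/0.17) = 5.1^5.882
ln(A₂/A₁) = ln 5.1 / 0.17 = 1.6292 / 0.17 = 9.5838
A₂/A₁ = e^9.5838 ≈ 14527

14527.05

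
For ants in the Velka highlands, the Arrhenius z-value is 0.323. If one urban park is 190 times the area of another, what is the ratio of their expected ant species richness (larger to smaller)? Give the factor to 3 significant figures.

S₂/S₁ = (A₂/A₁)^z = 190^0.323
ln(S₂/S₁) = 0.323 × ln 190 = 0.323 × 5.2470 = 1.6948
S₂/S₁ = e^1.6948 ≈ 5.445

5.45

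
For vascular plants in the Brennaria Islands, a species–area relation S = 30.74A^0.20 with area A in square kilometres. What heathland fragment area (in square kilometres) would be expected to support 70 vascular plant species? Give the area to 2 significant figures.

61 square kilometres

70 = 30.74 × A^0.2  ⇒  A^0.2 = 70/30.74 = 2.277
ln A = ln(2.277) / 0.2 = 0.8229 / 0.2 = 4.1147
A = e^4.1147 ≈ 61.23 square kilometres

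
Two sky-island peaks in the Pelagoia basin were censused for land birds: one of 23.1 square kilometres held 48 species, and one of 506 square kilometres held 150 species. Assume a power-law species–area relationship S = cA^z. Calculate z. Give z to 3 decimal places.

0.369

Taking logs: ln S = ln c + z ln A, so z = (ln S₂ − ln S₁)/(ln A₂ − ln A₁).
z = ln(150/48) / ln(506/23.1) = ln(3.125) / ln(21.9) = 1.1394 / 3.0867 = 0.3691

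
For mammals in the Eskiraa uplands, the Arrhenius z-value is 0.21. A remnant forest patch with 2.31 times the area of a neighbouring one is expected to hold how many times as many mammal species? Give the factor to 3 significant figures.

1.19

S₂/S₁ = (A₂/A₁)^z = 2.31^0.21
ln(S₂/S₁) = 0.21 × ln 2.31 = 0.21 × 0.8372 = 0.1758
S₂/S₁ = e^0.1758 ≈ 1.192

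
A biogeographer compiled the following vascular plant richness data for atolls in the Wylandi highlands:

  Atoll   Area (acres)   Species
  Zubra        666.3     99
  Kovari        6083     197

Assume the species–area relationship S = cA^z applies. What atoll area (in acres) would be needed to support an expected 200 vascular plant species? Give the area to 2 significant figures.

z = ln(197/99) / ln(6083/666.3) = 0.6881 / 2.2115 = 0.3111
c = 99 / 666.3^0.3111 = 99 / 7.56 = 13.09
A = (200/13.09)^(1/0.3111) ⇒ ln A = ln(15.27)/0.3111 = 8.7618
A = e^8.7618 ≈ 6386 acres

6400 acres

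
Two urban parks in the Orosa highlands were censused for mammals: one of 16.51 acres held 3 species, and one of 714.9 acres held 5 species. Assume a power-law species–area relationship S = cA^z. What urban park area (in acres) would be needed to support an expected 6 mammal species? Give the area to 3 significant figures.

2740 acres

z = ln(5/3) / ln(714.9/16.51) = 0.5108 / 3.7682 = 0.1356
c = 3 / 16.51^0.1356 = 3 / 1.462 = 2.051
A = (6/2.051)^(1/0.1356) ⇒ ln A = ln(2.925)/0.1356 = 7.9171
A = e^7.9171 ≈ 2744 acres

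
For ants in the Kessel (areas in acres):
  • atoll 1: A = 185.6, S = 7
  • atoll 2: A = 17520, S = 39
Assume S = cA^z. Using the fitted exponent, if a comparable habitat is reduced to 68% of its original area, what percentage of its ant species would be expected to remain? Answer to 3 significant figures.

z = ln(39/7) / ln(17520/185.6) = 1.7177 / 4.5475 = 0.3777
S_new/S_old = (A_new/A_old)^z = 0.68^0.3777 = exp(0.3777 × -0.3857) = 0.8644

86.4%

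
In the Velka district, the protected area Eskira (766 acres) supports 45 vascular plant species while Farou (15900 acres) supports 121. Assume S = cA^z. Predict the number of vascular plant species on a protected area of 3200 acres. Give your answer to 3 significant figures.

z = ln(121/45) / ln(15900/766) = 0.9891 / 3.0329 = 0.3261
c = 45 / 766^0.3261 = 45 / 8.723 = 5.159
S₃ = 5.159 × 3200^0.3261 = 5.159 × 13.9 ≈ 71.73

71.7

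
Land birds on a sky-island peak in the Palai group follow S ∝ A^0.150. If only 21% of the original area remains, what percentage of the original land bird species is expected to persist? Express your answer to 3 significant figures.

S_new/S_old = (A_new/A_old)^z = 0.21^0.15
= exp(0.15 × ln 0.21) = exp(0.15 × -1.5606) = exp(-0.2341) ≈ 0.7913

79.1%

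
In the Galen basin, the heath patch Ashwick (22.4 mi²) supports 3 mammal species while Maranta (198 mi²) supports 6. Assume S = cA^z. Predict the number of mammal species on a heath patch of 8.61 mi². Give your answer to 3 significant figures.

2.21

z = ln(6/3) / ln(198/22.4) = 0.6931 / 2.1792 = 0.3181
c = 3 / 22.4^0.3181 = 3 / 2.688 = 1.116
S₃ = 1.116 × 8.61^0.3181 = 1.116 × 1.983 ≈ 2.213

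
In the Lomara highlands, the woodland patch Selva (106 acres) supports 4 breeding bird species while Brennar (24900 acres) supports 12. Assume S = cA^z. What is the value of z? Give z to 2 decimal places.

0.20

Taking logs: ln S = ln c + z ln A, so z = (ln S₂ − ln S₁)/(ln A₂ − ln A₁).
z = ln(12/4) / ln(24900/106) = ln(3) / ln(234.9) = 1.0986 / 5.4592 = 0.2012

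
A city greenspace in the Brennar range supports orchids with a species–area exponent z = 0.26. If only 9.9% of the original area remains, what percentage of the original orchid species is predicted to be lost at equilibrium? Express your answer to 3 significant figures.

45.2%

S_new/S_old = (A_new/A_old)^z = 0.099^0.26
= exp(0.26 × ln 0.099) = exp(0.26 × -2.3126) = exp(-0.6013) ≈ 0.5481
Fraction lost = 1 − 0.5481 = 0.4519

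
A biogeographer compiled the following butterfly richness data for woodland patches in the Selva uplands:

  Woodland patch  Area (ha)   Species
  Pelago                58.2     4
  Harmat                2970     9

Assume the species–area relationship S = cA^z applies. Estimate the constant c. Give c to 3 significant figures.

z = ln(S₂/S₁) / ln(A₂/A₁) = ln(9/4) / ln(2970/58.2) = 0.8109 / 3.9324 = 0.2062
c = S₁ / A₁^z = 4 / 58.2^0.2062 = 4 / 2.312 = 1.73

1.73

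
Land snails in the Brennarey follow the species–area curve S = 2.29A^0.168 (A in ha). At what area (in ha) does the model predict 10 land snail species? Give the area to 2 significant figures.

10 = 2.29 × A^0.168  ⇒  A^0.168 = 10/2.29 = 4.367
ln A = ln(4.367) / 0.168 = 1.4740 / 0.168 = 8.7740
A = e^8.7740 ≈ 6464 ha

6500 ha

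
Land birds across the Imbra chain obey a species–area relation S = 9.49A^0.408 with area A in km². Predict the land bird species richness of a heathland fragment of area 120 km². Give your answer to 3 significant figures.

S = 9.49 × 120^0.408
ln S = ln 9.49 + 0.408 × ln 120 = 2.2502 + 0.408 × 4.7875 = 4.2035
S = e^4.2035 ≈ 66.92

66.9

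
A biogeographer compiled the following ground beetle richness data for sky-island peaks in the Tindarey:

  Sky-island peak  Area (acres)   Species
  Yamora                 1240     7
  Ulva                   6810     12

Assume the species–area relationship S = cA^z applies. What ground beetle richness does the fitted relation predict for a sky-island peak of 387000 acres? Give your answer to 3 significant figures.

43.1

z = ln(12/7) / ln(6810/1240) = 0.5390 / 1.7033 = 0.3164
c = 7 / 1240^0.3164 = 7 / 9.526 = 0.7348
S₃ = 0.7348 × 387000^0.3164 = 0.7348 × 58.64 ≈ 43.09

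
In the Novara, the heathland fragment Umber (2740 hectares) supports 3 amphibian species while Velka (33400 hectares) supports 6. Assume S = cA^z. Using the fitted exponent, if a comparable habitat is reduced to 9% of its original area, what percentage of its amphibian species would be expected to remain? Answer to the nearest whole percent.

51%

z = ln(6/3) / ln(33400/2740) = 0.6931 / 2.5006 = 0.2772
S_new/S_old = (A_new/A_old)^z = 0.09^0.2772 = exp(0.2772 × -2.4079) = 0.513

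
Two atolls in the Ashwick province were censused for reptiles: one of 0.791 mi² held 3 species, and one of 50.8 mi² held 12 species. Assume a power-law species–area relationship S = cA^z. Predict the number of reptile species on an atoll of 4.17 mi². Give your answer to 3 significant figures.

z = ln(12/3) / ln(50.8/0.791) = 1.3863 / 4.1624 = 0.3331
c = 3 / 0.791^0.3331 = 3 / 0.9249 = 3.244
S₃ = 3.244 × 4.17^0.3331 = 3.244 × 1.609 ≈ 5.219

5.22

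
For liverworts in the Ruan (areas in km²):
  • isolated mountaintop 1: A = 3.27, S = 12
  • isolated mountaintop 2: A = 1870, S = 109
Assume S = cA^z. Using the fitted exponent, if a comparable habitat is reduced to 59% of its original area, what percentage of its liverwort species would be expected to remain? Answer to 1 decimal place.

z = ln(109/12) / ln(1870/3.27) = 2.2064 / 6.3489 = 0.3475
S_new/S_old = (A_new/A_old)^z = 0.59^0.3475 = exp(0.3475 × -0.5276) = 0.8325

83.2%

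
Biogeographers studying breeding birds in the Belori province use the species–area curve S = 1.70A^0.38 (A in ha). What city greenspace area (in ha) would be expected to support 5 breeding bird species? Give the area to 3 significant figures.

5 = 1.7 × A^0.38  ⇒  A^0.38 = 5/1.7 = 2.941
ln A = ln(2.941) / 0.38 = 1.0788 / 0.38 = 2.8390
A = e^2.8390 ≈ 17.1 ha

17.1 ha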